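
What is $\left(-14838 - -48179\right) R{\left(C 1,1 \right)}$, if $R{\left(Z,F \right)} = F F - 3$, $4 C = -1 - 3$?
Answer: $-66682$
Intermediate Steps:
$C = -1$ ($C = \frac{-1 - 3}{4} = \frac{1}{4} \left(-4\right) = -1$)
$R{\left(Z,F \right)} = -3 + F^{2}$ ($R{\left(Z,F \right)} = F^{2} - 3 = -3 + F^{2}$)
$\left(-14838 - -48179\right) R{\left(C 1,1 \right)} = \left(-14838 - -48179\right) \left(-3 + 1^{2}\right) = \left(-14838 + 48179\right) \left(-3 + 1\right) = 33341 \left(-2\right) = -66682$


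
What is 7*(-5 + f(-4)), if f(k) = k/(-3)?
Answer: -77/3 ≈ -25.667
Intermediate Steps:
f(k) = -k/3 (f(k) = k*(-⅓) = -k/3)
7*(-5 + f(-4)) = 7*(-5 - ⅓*(-4)) = 7*(-5 + 4/3) = 7*(-11/3) = -77/3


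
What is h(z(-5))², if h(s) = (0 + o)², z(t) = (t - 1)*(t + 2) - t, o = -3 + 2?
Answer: 1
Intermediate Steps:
o = -1
z(t) = -t + (-1 + t)*(2 + t) (z(t) = (-1 + t)*(2 + t) - t = -t + (-1 + t)*(2 + t))
h(s) = 1 (h(s) = (0 - 1)² = (-1)² = 1)
h(z(-5))² = 1² = 1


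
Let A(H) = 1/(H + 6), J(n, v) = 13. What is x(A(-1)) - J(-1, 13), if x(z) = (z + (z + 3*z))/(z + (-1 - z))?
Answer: -14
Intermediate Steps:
A(H) = 1/(6 + H)
x(z) = -5*z (x(z) = (z + 4*z)/(-1) = (5*z)*(-1) = -5*z)
x(A(-1)) - J(-1, 13) = -5/(6 - 1) - 1*13 = -5/5 - 13 = -5*⅕ - 13 = -1 - 13 = -14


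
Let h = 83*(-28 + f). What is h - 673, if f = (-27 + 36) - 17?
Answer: -3661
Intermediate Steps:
f = -8 (f = 9 - 17 = -8)
h = -2988 (h = 83*(-28 - 8) = 83*(-36) = -2988)
h - 673 = -2988 - 673 = -3661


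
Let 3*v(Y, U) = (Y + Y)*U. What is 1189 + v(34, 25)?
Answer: 5267/3 ≈ 1755.7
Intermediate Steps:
v(Y, U) = 2*U*Y/3 (v(Y, U) = ((Y + Y)*U)/3 = ((2*Y)*U)/3 = (2*U*Y)/3 = 2*U*Y/3)
1189 + v(34, 25) = 1189 + (2/3)*25*34 = 1189 + 1700/3 = 5267/3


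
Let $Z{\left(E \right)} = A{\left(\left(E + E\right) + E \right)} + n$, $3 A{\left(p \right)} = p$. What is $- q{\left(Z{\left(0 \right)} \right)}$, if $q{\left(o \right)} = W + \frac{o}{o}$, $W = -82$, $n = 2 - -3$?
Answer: $81$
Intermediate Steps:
$A{\left(p \right)} = \frac{p}{3}$
$n = 5$ ($n = 2 + 3 = 5$)
$Z{\left(E \right)} = 5 + E$ ($Z{\left(E \right)} = \frac{\left(E + E\right) + E}{3} + 5 = \frac{2 E + E}{3} + 5 = \frac{3 E}{3} + 5 = E + 5 = 5 + E$)
$q{\left(o \right)} = -81$ ($q{\left(o \right)} = -82 + \frac{o}{o} = -82 + 1 = -81$)
$- q{\left(Z{\left(0 \right)} \right)} = \left(-1\right) \left(-81\right) = 81$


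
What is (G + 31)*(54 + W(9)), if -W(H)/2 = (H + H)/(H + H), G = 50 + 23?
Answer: 5408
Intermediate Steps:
G = 73
W(H) = -2 (W(H) = -2*(H + H)/(H + H) = -2*2*H/(2*H) = -2*2*H*1/(2*H) = -2*1 = -2)
(G + 31)*(54 + W(9)) = (73 + 31)*(54 - 2) = 104*52 = 5408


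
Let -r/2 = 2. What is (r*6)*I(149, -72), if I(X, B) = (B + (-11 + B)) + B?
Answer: 5448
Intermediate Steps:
r = -4 (r = -2*2 = -4)
I(X, B) = -11 + 3*B (I(X, B) = (-11 + 2*B) + B = -11 + 3*B)
(r*6)*I(149, -72) = (-4*6)*(-11 + 3*(-72)) = -24*(-11 - 216) = -24*(-227) = 5448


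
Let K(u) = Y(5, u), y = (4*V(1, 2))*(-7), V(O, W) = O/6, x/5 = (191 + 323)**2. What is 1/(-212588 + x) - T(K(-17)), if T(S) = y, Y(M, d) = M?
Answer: 5172497/1108392 ≈ 4.6667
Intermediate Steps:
x = 1320980 (x = 5*(191 + 323)**2 = 5*514**2 = 5*264196 = 1320980)
V(O, W) = O/6 (V(O, W) = O*(1/6) = O/6)
y = -14/3 (y = (4*((1/6)*1))*(-7) = (4*(1/6))*(-7) = (2/3)*(-7) = -14/3 ≈ -4.6667)
K(u) = 5
T(S) = -14/3
1/(-212588 + x) - T(K(-17)) = 1/(-212588 + 1320980) - 1*(-14/3) = 1/1108392 + 14/3 = 5172497/1108392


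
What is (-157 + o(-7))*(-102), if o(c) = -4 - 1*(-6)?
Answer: 15810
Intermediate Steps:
o(c) = 2 (o(c) = -4 + 6 = 2)
(-157 + o(-7))*(-102) = (-157 + 2)*(-102) = -155*(-102) = 15810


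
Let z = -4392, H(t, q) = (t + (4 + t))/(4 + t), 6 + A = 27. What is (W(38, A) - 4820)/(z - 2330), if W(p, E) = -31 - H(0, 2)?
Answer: 2426/3361 ≈ 0.72181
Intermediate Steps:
A = 21 (A = -6 + 27 = 21)
H(t, q) = (4 + 2*t)/(4 + t)
W(p, E) = -32 (W(p, E) = -31 - 2*(2 + 0)/(4 + 0) = -31 - 2*2/4 = -31 - 1*1 = -31 - 1 = -32)
(W(38, A) - 4820)/(z - 2330) = (-32 - 4820)/(-4392 - 2330) = -4852/(-6722) = -4852*(-1/6722) = 2426/3361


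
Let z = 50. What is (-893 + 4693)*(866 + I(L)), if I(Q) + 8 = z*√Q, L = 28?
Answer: 3260400 + 380000*√7 ≈ 4.2658e+6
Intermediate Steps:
I(Q) = -8 + 50*√Q
(-893 + 4693)*(866 + I(L)) = (-893 + 4693)*(866 + (-8 + 50*√28)) = 3800*(866 + (-8 + 50*(2*√7))) = 3800*(866 + (-8 + 100*√7)) = 3800*(858 + 100*√7) = 3260400 + 380000*√7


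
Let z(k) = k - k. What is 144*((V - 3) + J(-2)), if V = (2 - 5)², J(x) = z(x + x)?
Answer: 864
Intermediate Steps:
z(k) = 0
J(x) = 0
V = 9 (V = (-3)² = 9)
144*((V - 3) + J(-2)) = 144*((9 - 3) + 0) = 144*(6 + 0) = 144*6 = 864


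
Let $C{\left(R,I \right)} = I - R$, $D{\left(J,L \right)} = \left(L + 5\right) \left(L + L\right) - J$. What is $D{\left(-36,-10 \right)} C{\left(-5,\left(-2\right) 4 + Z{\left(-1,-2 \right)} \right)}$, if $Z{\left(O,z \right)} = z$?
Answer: $-680$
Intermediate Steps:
$D{\left(J,L \right)} = - J + 2 L \left(5 + L\right)$ ($D{\left(J,L \right)} = \left(5 + L\right) 2 L - J = 2 L \left(5 + L\right) - J = - J + 2 L \left(5 + L\right)$)
$D{\left(-36,-10 \right)} C{\left(-5,\left(-2\right) 4 + Z{\left(-1,-2 \right)} \right)} = \left(\left(-1\right) \left(-36\right) + 2 \left(-10\right)^{2} + 10 \left(-10\right)\right) \left(\left(\left(-2\right) 4 - 2\right) - -5\right) = \left(36 + 2 \cdot 100 - 100\right) \left(\left(-8 - 2\right) + 5\right) = \left(36 + 200 - 100\right) \left(-10 + 5\right) = 136 \left(-5\right) = -680$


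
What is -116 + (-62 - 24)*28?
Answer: -2524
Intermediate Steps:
-116 + (-62 - 24)*28 = -116 - 86*28 = -116 - 2408 = -2524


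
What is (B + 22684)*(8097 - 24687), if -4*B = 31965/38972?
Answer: -29332210186965/77944 ≈ -3.7632e+8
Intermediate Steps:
B = -31965/155888 (B = -31965/(4*38972) = -¼*31965/38972 = -31965/155888 ≈ -0.20505)
(B + 22684)*(8097 - 24687) = (-31965/155888 + 22684)*(8097 - 24687) = (3536131427/155888)*(-16590) = -29332210186965/77944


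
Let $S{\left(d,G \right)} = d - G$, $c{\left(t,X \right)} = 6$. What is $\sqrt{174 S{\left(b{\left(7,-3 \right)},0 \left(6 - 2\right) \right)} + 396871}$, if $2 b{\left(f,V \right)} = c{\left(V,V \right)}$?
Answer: $\sqrt{397393} \approx 630.39$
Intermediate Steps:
$b{\left(f,V \right)} = 3$ ($b{\left(f,V \right)} = \frac{1}{2} \cdot 6 = 3$)
$\sqrt{174 S{\left(b{\left(7,-3 \right)},0 \left(6 - 2\right) \right)} + 396871} = \sqrt{174 \left(3 - 0 \left(6 - 2\right)\right) + 396871} = \sqrt{174 \left(3 - 0 \cdot 4\right) + 396871} = \sqrt{174 \left(3 - 0\right) + 396871} = \sqrt{174 \left(3 + 0\right) + 396871} = \sqrt{174 \cdot 3 + 396871} = \sqrt{522 + 396871} = \sqrt{397393}$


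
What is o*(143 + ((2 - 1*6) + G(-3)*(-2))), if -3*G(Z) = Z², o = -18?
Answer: -2610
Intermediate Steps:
G(Z) = -Z²/3
o*(143 + ((2 - 1*6) + G(-3)*(-2))) = -18*(143 + ((2 - 1*6) - ⅓*(-3)²*(-2))) = -18*(143 + ((2 - 6) - ⅓*9*(-2))) = -18*(143 + (-4 - 3*(-2))) = -18*(143 + (-4 + 6)) = -18*(143 + 2) = -18*145 = -2610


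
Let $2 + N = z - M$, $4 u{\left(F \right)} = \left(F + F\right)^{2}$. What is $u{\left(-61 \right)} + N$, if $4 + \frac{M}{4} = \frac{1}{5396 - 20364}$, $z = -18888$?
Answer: $- \frac{56702525}{3742} \approx -15153.0$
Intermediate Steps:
$u{\left(F \right)} = F^{2}$ ($u{\left(F \right)} = \frac{\left(F + F\right)^{2}}{4} = \frac{\left(2 F\right)^{2}}{4} = \frac{4 F^{2}}{4} = F^{2}$)
$M = - \frac{59873}{3742}$ ($M = -16 + \frac{4}{5396 - 20364} = -16 + \frac{4}{-14968} = -16 + 4 \left(- \frac{1}{14968}\right) = -16 - \frac{1}{3742} = - \frac{59873}{3742} \approx -16.0$)
$N = - \frac{70626507}{3742}$ ($N = -2 - \frac{70619023}{3742} = - \frac{70626507}{3742} \approx -18874.0$)
$u{\left(-61 \right)} + N = \left(-61\right)^{2} - \frac{70626507}{3742} = 3721 - \frac{70626507}{3742} = - \frac{56702525}{3742}$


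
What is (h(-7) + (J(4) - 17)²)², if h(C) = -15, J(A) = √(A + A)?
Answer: 88772 - 38352*√2 ≈ 34534.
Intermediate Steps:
J(A) = √2*√A (J(A) = √(2*A) = √2*√A)
(h(-7) + (J(4) - 17)²)² = (-15 + (√2*√4 - 17)²)² = (-15 + (√2*2 - 17)²)² = (-15 + (2*√2 - 17)²)² = (-15 + (-17 + 2*√2)²)²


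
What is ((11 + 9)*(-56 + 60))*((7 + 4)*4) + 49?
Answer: 3569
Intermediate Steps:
((11 + 9)*(-56 + 60))*((7 + 4)*4) + 49 = (20*4)*(11*4) + 49 = 80*44 + 49 = 3520 + 49 = 3569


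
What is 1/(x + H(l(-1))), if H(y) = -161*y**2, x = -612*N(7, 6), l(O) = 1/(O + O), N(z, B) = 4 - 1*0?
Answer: -4/9953 ≈ -0.00040189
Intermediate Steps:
N(z, B) = 4 (N(z, B) = 4 + 0 = 4)
l(O) = 1/(2*O)
x = -2448 (x = -612*4 = -2448)
1/(x + H(l(-1))) = 1/(-2448 - 161*((1/2)/(-1))**2) = 1/(-2448 - 161*((1/2)*(-1))**2) = 1/(-2448 - 161*(-1/2)**2) = 1/(-2448 - 161*1/4) = 1/(-2448 - 161/4) = 1/(-9953/4) = -4/9953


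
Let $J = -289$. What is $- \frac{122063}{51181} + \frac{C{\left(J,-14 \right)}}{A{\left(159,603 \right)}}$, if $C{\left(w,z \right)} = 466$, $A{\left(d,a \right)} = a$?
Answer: $- \frac{49753643}{30862143} \approx -1.6121$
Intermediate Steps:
$- \frac{122063}{51181} + \frac{C{\left(J,-14 \right)}}{A{\left(159,603 \right)}} = - \frac{122063}{51181} + \frac{466}{603} = - \frac{49753643}{30862143}$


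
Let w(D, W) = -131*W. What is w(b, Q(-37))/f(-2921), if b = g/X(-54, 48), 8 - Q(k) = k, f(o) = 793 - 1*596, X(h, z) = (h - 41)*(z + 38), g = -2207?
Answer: -5895/197 ≈ -29.924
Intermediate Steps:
X(h, z) = (-41 + h)*(38 + z)
f(o) = 197 (f(o) = 793 - 596 = 197)
Q(k) = 8 - k
b = 2207/8170 (b = -2207/(-1558 - 41*48 + 38*(-54) - 54*48) = -2207/(-1558 - 1968 - 2052 - 2592) = -2207/(-8170) = -2207*(-1/8170) = 2207/8170 ≈ 0.27013)
w(b, Q(-37))/f(-2921) = -131*(8 - 1*(-37))/197 = -131*(8 + 37)*(1/197) = -131*45*(1/197) = -5895*1/197 = -5895/197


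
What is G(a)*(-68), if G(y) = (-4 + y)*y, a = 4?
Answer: 0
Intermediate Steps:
G(y) = y*(-4 + y)
G(a)*(-68) = (4*(-4 + 4))*(-68) = (4*0)*(-68) = 0*(-68) = 0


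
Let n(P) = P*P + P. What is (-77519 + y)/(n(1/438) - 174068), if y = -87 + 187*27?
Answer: 13919625108/33393900953 ≈ 0.41683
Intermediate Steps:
n(P) = P + P² (n(P) = P² + P = P + P²)
y = 4962 (y = -87 + 5049 = 4962)
(-77519 + y)/(n(1/438) - 174068) = (-77519 + 4962)/((1 + 1/438)/438 - 174068) = -72557/((1 + 1/438)/438 - 174068) = -72557/((1/438)*(439/438) - 174068) = -72557/(439/191844 - 174068) = -72557/(-33393900953/191844) = -72557*(-191844/33393900953) = 13919625108/33393900953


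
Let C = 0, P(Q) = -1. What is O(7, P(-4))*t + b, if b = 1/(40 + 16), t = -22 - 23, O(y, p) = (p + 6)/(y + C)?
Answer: -257/8 ≈ -32.125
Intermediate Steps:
O(y, p) = (6 + p)/y (O(y, p) = (p + 6)/(y + 0) = (6 + p)/y)
t = -45
b = 1/56 ≈ 0.017857
O(7, P(-4))*t + b = ((6 - 1)/7)*(-45) + 1/56 = ((⅐)*5)*(-45) + 1/56 = (5/7)*(-45) + 1/56 = -225/7 + 1/56 = -257/8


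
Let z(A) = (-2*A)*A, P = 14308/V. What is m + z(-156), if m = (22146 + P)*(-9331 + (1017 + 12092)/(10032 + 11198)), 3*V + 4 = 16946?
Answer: -18586661161523274/89919665 ≈ -2.0670e+8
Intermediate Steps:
V = 16942/3 (V = -4/3 + (1/3)*16946 = -4/3 + 16946/3 = 16942/3 ≈ 5647.3)
P = 21462/8471 (P = 14308/(16942/3) = 14308*(3/16942) = 21462/8471 ≈ 2.5336)
z(A) = -2*A**2
m = -18582284591588394/89919665 (m = (22146 + 21462/8471)*(-9331 + (1017 + 12092)/(10032 + 11198)) = 187620228*(-9331 + 13109/21230)/8471 = (187620228/8471)*(-198084021/21230) = -18582284591588394/89919665 ≈ -2.0665e+8)
m + z(-156) = -18582284591588394/89919665 - 2*(-156)**2 = -18582284591588394/89919665 - 2*24336 = -18582284591588394/89919665 - 48672 = -18586661161523274/89919665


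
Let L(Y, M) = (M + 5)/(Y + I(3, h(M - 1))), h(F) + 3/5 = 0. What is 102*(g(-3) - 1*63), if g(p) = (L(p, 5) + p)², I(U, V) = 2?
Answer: 10812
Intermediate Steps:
h(F) = -⅗ (h(F) = -⅗ + 0 = -⅗)
L(Y, M) = (5 + M)/(2 + Y) (L(Y, M) = (M + 5)/(Y + 2) = (5 + M)/(2 + Y))
g(p) = (p + 10/(2 + p))² (g(p) = ((5 + 5)/(2 + p) + p)² = (10/(2 + p) + p)² = (p + 10/(2 + p))²)
102*(g(-3) - 1*63) = 102*((10 - 3*(2 - 3))²/(2 - 3)² - 1*63) = 102*((10 - 3*(-1))²/(-1)² - 63) = 102*(1*(10 + 3)² - 63) = 102*(1*13² - 63) = 102*(1*169 - 63) = 102*(169 - 63) = 102*106 = 10812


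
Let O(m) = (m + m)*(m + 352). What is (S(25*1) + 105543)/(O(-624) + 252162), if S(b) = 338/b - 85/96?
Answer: 253333523/1419883200 ≈ 0.17842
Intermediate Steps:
O(m) = 2*m*(352 + m) (O(m) = (2*m)*(352 + m) = 2*m*(352 + m))
S(b) = -85/96 + 338/b (S(b) = 338/b - 85*1/96 = 338/b - 85/96 = -85/96 + 338/b)
(S(25*1) + 105543)/(O(-624) + 252162) = ((-85/96 + 338/((25*1))) + 105543)/(2*(-624)*(352 - 624) + 252162) = ((-85/96 + 338/25) + 105543)/(2*(-624)*(-272) + 252162) = ((-85/96 + 338*(1/25)) + 105543)/(339456 + 252162) = ((-85/96 + 338/25) + 105543)/591618 = (30323/2400 + 105543)*(1/591618) = (253333523/2400)*(1/591618) = 253333523/1419883200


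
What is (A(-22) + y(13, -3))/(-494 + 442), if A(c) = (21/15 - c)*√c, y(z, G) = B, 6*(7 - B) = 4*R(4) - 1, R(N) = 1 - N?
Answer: -55/312 - 9*I*√22/20 ≈ -0.17628 - 2.1107*I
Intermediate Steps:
B = 55/6 (B = 7 - (4*(1 - 1*4) - 1)/6 = 7 - (4*(1 - 4) - 1)/6 = 7 - (4*(-3) - 1)/6 = 7 - (-12 - 1)/6 = 7 - ⅙*(-13) = 7 + 13/6 = 55/6 ≈ 9.1667)
y(z, G) = 55/6
A(c) = √c*(7/5 - c) (A(c) = (21*(1/15) - c)*√c = (7/5 - c)*√c = √c*(7/5 - c))
(A(-22) + y(13, -3))/(-494 + 442) = (√(-22)*(7/5 - 1*(-22)) + 55/6)/(-494 + 442) = ((I*√22)*(7/5 + 22) + 55/6)/(-52) = ((I*√22)*(117/5) + 55/6)*(-1/52) = (117*I*√22/5 + 55/6)*(-1/52) = (55/6 + 117*I*√22/5)*(-1/52) = -55/312 - 9*I*√22/20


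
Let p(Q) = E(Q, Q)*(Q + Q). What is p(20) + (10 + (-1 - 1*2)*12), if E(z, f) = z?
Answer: 774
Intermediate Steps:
p(Q) = 2*Q² (p(Q) = Q*(Q + Q) = Q*(2*Q) = 2*Q²)
p(20) + (10 + (-1 - 1*2)*12) = 2*20² + (10 + (-1 - 1*2)*12) = 2*400 + (10 + (-1 - 2)*12) = 800 + (10 - 3*12) = 800 + (10 - 36) = 800 - 26 = 774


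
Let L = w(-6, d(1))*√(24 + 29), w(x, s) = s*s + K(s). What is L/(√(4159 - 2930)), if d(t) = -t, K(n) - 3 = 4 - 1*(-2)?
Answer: 10*√65137/1229 ≈ 2.0766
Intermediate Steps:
K(n) = 9 (K(n) = 3 + (4 - 1*(-2)) = 3 + (4 + 2) = 3 + 6 = 9)
w(x, s) = 9 + s² (w(x, s) = s*s + 9 = s² + 9 = 9 + s²)
L = 10*√53 (L = (9 + (-1*1)²)*√(24 + 29) = (9 + (-1)²)*√53 = (9 + 1)*√53 = 10*√53 ≈ 72.801)
L/(√(4159 - 2930)) = (10*√53)/(√(4159 - 2930)) = (10*√53)/(√1229) = (10*√53)*(√1229/1229) = 10*√65137/1229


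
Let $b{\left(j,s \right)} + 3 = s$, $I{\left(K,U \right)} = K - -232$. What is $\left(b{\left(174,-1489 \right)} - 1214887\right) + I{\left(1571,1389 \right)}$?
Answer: $-1214576$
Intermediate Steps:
$I{\left(K,U \right)} = 232 + K$ ($I{\left(K,U \right)} = K + 232 = 232 + K$)
$b{\left(j,s \right)} = -3 + s$
$\left(b{\left(174,-1489 \right)} - 1214887\right) + I{\left(1571,1389 \right)} = \left(\left(-3 - 1489\right) - 1214887\right) + \left(232 + 1571\right) = \left(-1492 - 1214887\right) + 1803 = -1216379 + 1803 = -1214576$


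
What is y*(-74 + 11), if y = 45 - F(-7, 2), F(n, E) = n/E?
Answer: -6111/2 ≈ -3055.5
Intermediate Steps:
y = 97/2 (y = 45 - (-7)/2 = 45 - 1*(-7/2) = 45 + 7/2 = 97/2 ≈ 48.500)
y*(-74 + 11) = 97*(-74 + 11)/2 = (97/2)*(-63) = -6111/2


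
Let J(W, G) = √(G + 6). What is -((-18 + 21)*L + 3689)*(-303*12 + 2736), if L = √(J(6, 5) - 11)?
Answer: 3320100 + 2700*√(-11 + √11) ≈ 3.3201e+6 + 7484.1*I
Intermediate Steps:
J(W, G) = √(6 + G)
L = √(-11 + √11) (L = √(√(6 + 5) - 11) = √(√11 - 11) = √(-11 + √11) ≈ 2.7719*I)
-((-18 + 21)*L + 3689)*(-303*12 + 2736) = -((-18 + 21)*√(-11 + √11) + 3689)*(-303*12 + 2736) = -(3*√(-11 + √11) + 3689)*(-3636 + 2736) = -(3689 + 3*√(-11 + √11))*(-900) = -(-3320100 - 2700*√(-11 + √11)) = 3320100 + 2700*√(-11 + √11)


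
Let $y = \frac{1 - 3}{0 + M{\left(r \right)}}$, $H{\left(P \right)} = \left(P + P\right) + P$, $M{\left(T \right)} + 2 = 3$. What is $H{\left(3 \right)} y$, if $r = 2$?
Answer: $-18$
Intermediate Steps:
$M{\left(T \right)} = 1$ ($M{\left(T \right)} = -2 + 3 = 1$)
$H{\left(P \right)} = 3 P$ ($H{\left(P \right)} = 2 P + P = 3 P$)
$y = -2$ ($y = \frac{1 - 3}{0 + 1} = - \frac{2}{1} = \left(-2\right) 1 = -2$)
$H{\left(3 \right)} y = 3 \cdot 3 \left(-2\right) = 9 \left(-2\right) = -18$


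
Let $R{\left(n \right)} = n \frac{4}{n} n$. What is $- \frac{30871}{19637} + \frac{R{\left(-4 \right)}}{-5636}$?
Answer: $- \frac{43418691}{27668533} \approx -1.5692$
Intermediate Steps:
$R{\left(n \right)} = 4 n$
$- \frac{30871}{19637} + \frac{R{\left(-4 \right)}}{-5636} = - \frac{30871}{19637} + \frac{4 \left(-4\right)}{-5636} = \left(-30871\right) \frac{1}{19637} - - \frac{4}{1409} = - \frac{30871}{19637} + \frac{4}{1409} = - \frac{43418691}{27668533}$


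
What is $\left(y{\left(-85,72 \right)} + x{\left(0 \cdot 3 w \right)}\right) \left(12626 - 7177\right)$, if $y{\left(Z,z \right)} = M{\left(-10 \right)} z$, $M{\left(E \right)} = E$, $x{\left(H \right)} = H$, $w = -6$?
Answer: $-3923280$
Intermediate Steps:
$y{\left(Z,z \right)} = - 10 z$
$\left(y{\left(-85,72 \right)} + x{\left(0 \cdot 3 w \right)}\right) \left(12626 - 7177\right) = \left(\left(-10\right) 72 + 0 \cdot 3 \left(-6\right)\right) \left(12626 - 7177\right) = \left(-720 + 0 \left(-6\right)\right) 5449 = \left(-720 + 0\right) 5449 = \left(-720\right) 5449 = -3923280$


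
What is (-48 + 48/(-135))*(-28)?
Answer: 60928/45 ≈ 1354.0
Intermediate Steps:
(-48 + 48/(-135))*(-28) = (-48 + 48*(-1/135))*(-28) = (-48 - 16/45)*(-28) = -2176/45*(-28) = 60928/45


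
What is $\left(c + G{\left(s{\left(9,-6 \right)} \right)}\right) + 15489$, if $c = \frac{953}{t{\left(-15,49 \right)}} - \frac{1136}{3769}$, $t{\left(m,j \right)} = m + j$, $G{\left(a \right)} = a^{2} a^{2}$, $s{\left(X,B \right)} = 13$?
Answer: $\frac{5648384533}{128146} \approx 44078.0$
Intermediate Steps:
$G{\left(a \right)} = a^{4}$
$t{\left(m,j \right)} = j + m$
$c = \frac{3553233}{128146}$ ($c = \frac{953}{49 - 15} - \frac{1136}{3769} = \frac{953}{34} - \frac{1136}{3769} = \frac{3553233}{128146} \approx 27.728$)
$\left(c + G{\left(s{\left(9,-6 \right)} \right)}\right) + 15489 = \left(\frac{3553233}{128146} + 13^{4}\right) + 15489 = \left(\frac{3553233}{128146} + 28561\right) + 15489 = \frac{3663531139}{128146} + 15489 = \frac{5648384533}{128146}$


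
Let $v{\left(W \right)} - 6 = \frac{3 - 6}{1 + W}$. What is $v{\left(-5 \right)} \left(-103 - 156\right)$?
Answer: $- \frac{6993}{4} \approx -1748.3$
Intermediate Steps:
$v{\left(W \right)} = 6 - \frac{3}{1 + W}$ ($v{\left(W \right)} = 6 + \frac{3 - 6}{1 + W} = 6 - \frac{3}{1 + W}$)
$v{\left(-5 \right)} \left(-103 - 156\right) = \frac{3 \left(1 + 2 \left(-5\right)\right)}{1 - 5} \left(-103 - 156\right) = \frac{3 \left(1 - 10\right)}{-4} \left(-259\right) = 3 \left(- \frac{1}{4}\right) \left(-9\right) \left(-259\right) = \frac{27}{4} \left(-259\right) = - \frac{6993}{4}$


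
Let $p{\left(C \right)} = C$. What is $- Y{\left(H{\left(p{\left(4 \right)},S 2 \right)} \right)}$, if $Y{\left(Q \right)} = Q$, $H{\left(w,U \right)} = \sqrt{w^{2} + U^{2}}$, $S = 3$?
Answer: $- 2 \sqrt{13} \approx -7.2111$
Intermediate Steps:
$H{\left(w,U \right)} = \sqrt{U^{2} + w^{2}}$
$- Y{\left(H{\left(p{\left(4 \right)},S 2 \right)} \right)} = - \sqrt{\left(3 \cdot 2\right)^{2} + 4^{2}} = - \sqrt{6^{2} + 16} = - \sqrt{36 + 16} = - \sqrt{52} = - 2 \sqrt{13}$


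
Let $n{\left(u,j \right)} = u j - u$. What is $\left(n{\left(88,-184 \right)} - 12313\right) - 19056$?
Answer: $-47649$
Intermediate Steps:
$n{\left(u,j \right)} = - u + j u$ ($n{\left(u,j \right)} = j u - u = - u + j u$)
$\left(n{\left(88,-184 \right)} - 12313\right) - 19056 = \left(88 \left(-1 - 184\right) - 12313\right) - 19056 = \left(88 \left(-185\right) - 12313\right) - 19056 = \left(-16280 - 12313\right) - 19056 = -28593 - 19056 = -47649$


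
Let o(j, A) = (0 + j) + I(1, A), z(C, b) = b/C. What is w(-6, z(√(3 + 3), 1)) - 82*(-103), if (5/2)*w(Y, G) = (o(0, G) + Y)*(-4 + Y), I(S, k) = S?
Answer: 8466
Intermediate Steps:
o(j, A) = 1 + j (o(j, A) = (0 + j) + 1 = j + 1 = 1 + j)
w(Y, G) = 2*(1 + Y)*(-4 + Y)/5 (w(Y, G) = 2*(((1 + 0) + Y)*(-4 + Y))/5 = 2*((1 + Y)*(-4 + Y))/5 = 2*(1 + Y)*(-4 + Y)/5)
w(-6, z(√(3 + 3), 1)) - 82*(-103) = (-8/5 - 6/5*(-6) + (⅖)*(-6)²) - 82*(-103) = (-8/5 + 36/5 + (⅖)*36) + 8446 = (-8/5 + 36/5 + 72/5) + 8446 = 20 + 8446 = 8466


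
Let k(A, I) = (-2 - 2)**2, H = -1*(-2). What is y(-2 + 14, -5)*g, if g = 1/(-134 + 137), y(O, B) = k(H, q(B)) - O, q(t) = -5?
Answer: 4/3 ≈ 1.3333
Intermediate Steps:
H = 2
k(A, I) = 16 (k(A, I) = (-4)**2 = 16)
y(O, B) = 16 - O
g = 1/3 ≈ 0.33333
y(-2 + 14, -5)*g = (16 - (-2 + 14))*(1/3) = (16 - 1*12)*(1/3) = (16 - 12)*(1/3) = 4*(1/3) = 4/3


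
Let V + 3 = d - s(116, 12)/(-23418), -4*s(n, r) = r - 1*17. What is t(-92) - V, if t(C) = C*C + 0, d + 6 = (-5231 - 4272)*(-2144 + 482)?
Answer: -1478660573741/93672 ≈ -1.5786e+7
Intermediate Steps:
s(n, r) = 17/4 - r/4 (s(n, r) = -(r - 1*17)/4 = -(r - 17)/4 = -(-17 + r)/4 = 17/4 - r/4)
d = 15793980 (d = -6 + (-5231 - 4272)*(-2144 + 482) = -6 - 9503*(-1662) = -6 + 15793986 = 15793980)
V = 1479453413549/93672 (V = -3 + (15793980 - (17/4 - ¼*12)/(-23418)) = -3 + (15793980 - (17/4 - 3)*(-1)/23418) = -3 + (15793980 - 5*(-1)/(4*23418)) = -3 + (15793980 - 1*(-5/93672)) = -3 + (15793980 + 5/93672) = -3 + 1479453694565/93672 = 1479453413549/93672 ≈ 1.5794e+7)
t(C) = C² (t(C) = C² + 0 = C²)
t(-92) - V = (-92)² - 1*1479453413549/93672 = 8464 - 1479453413549/93672 = -1478660573741/93672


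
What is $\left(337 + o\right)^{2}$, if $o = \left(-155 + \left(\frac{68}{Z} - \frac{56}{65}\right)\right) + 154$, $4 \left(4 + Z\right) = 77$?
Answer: $\frac{1813073022016}{15721225} \approx 1.1533 \cdot 10^{5}$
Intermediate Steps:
$Z = \frac{61}{4}$ ($Z = -4 + \frac{1}{4} \cdot 77 = -4 + \frac{77}{4} = \frac{61}{4} \approx 15.25$)
$o = \frac{10299}{3965}$ ($o = \left(-155 + \left(\frac{68}{\frac{61}{4}} - \frac{56}{65}\right)\right) + 154 = \left(-155 + \left(68 \cdot \frac{4}{61} - \frac{56}{65}\right)\right) + 154 = \left(-155 + \left(\frac{272}{61} - \frac{56}{65}\right)\right) + 154 = \left(-155 + \frac{14264}{3965}\right) + 154 = - \frac{600311}{3965} + 154 = \frac{10299}{3965} \approx 2.5975$)
$\left(337 + o\right)^{2} = \left(337 + \frac{10299}{3965}\right)^{2} = \left(\frac{1346504}{3965}\right)^{2} = \frac{1813073022016}{15721225}$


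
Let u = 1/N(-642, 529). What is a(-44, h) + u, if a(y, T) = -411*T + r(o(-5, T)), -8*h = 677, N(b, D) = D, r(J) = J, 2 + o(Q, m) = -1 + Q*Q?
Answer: 147285775/4232 ≈ 34803.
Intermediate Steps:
o(Q, m) = -3 + Q² (o(Q, m) = -2 + (-1 + Q*Q) = -2 + (-1 + Q²) = -3 + Q²)
h = -677/8 (h = -⅛*677 = -677/8 ≈ -84.625)
a(y, T) = 22 - 411*T (a(y, T) = -411*T + (-3 + (-5)²) = -411*T + (-3 + 25) = -411*T + 22 = 22 - 411*T)
u = 1/529 ≈ 0.0018904
a(-44, h) + u = (22 - 411*(-677/8)) + 1/529 = (22 + 278247/8) + 1/529 = 278423/8 + 1/529 = 147285775/4232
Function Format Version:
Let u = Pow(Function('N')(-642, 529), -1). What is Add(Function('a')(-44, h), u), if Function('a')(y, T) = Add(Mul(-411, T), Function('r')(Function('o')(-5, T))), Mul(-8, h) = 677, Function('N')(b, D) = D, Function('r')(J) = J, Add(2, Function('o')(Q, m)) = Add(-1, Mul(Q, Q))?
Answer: Rational(147285775, 4232) ≈ 34803.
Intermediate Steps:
Function('o')(Q, m) = Add(-3, Pow(Q, 2)) (Function('o')(Q, m) = Add(-2, Add(-1, Mul(Q, Q))) = Add(-2, Add(-1, Pow(Q, 2))) = Add(-3, Pow(Q, 2)))
h = Rational(-677, 8) (h = Mul(Rational(-1, 8), 677) = Rational(-677, 8) ≈ -84.625)
Function('a')(y, T) = Add(22, Mul(-411, T)) (Function('a')(y, T) = Add(Mul(-411, T), Add(-3, Pow(-5, 2))) = Add(Mul(-411, T), Add(-3, 25)) = Add(Mul(-411, T), 22) = Add(22, Mul(-411, T)))
u = Rational(1, 529) (u = Pow(529, -1) = Rational(1, 529) ≈ 0.0018904)
Add(Function('a')(-44, h), u) = Add(Add(22, Mul(-411, Rational(-677, 8))), Rational(1, 529)) = Add(Add(22, Rational(278247, 8)), Rational(1, 529)) = Add(Rational(278423, 8), Rational(1, 529)) = Rational(147285775, 4232)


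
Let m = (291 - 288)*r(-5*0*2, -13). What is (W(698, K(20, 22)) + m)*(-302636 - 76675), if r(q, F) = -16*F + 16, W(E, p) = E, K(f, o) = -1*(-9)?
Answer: -519656070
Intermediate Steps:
K(f, o) = 9
r(q, F) = 16 - 16*F
m = 672 (m = (291 - 288)*(16 - 16*(-13)) = 3*(16 + 208) = 3*224 = 672)
(W(698, K(20, 22)) + m)*(-302636 - 76675) = (698 + 672)*(-302636 - 76675) = 1370*(-379311) = -519656070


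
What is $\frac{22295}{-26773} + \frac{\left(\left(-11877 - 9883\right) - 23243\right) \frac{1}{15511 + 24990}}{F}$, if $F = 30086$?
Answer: $- \frac{3881136302527}{4660464407354} \approx -0.83278$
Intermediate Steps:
$\frac{22295}{-26773} + \frac{\left(\left(-11877 - 9883\right) - 23243\right) \frac{1}{15511 + 24990}}{F} = \frac{22295}{-26773} + \frac{\left(\left(-11877 - 9883\right) - 23243\right) \frac{1}{15511 + 24990}}{30086} = 22295 \left(- \frac{1}{26773}\right) + \frac{\left(-11877 - 9883\right) - 23243}{40501} \cdot \frac{1}{30086} = - \frac{22295}{26773} + \left(-21760 - 23243\right) \frac{1}{40501} \cdot \frac{1}{30086} = - \frac{22295}{26773} + \left(-45003\right) \frac{1}{40501} \cdot \frac{1}{30086} = - \frac{22295}{26773} - \frac{6429}{174073298} = - \frac{3881136302527}{4660464407354}$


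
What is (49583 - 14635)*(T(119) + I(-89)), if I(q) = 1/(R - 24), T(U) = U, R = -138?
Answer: 336846298/81 ≈ 4.1586e+6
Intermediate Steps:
I(q) = -1/162 (I(q) = 1/(-138 - 24) = 1/(-162) = -1/162)
(49583 - 14635)*(T(119) + I(-89)) = (49583 - 14635)*(119 - 1/162) = 34948*(19277/162) = 336846298/81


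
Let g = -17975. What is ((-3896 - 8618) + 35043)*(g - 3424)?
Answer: -482098071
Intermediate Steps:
((-3896 - 8618) + 35043)*(g - 3424) = ((-3896 - 8618) + 35043)*(-17975 - 3424) = (-12514 + 35043)*(-21399) = 22529*(-21399) = -482098071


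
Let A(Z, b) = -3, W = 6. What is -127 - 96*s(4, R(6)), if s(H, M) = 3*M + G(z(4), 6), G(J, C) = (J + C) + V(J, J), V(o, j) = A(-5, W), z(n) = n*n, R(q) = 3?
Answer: -2815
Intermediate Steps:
z(n) = n²
V(o, j) = -3
G(J, C) = -3 + C + J (G(J, C) = (J + C) - 3 = (C + J) - 3 = -3 + C + J)
s(H, M) = 19 + 3*M (s(H, M) = 3*M + (-3 + 6 + 4²) = 3*M + (-3 + 6 + 16) = 3*M + 19 = 19 + 3*M)
-127 - 96*s(4, R(6)) = -127 - 96*(19 + 3*3) = -127 - 96*(19 + 9) = -127 - 96*28 = -127 - 2688 = -2815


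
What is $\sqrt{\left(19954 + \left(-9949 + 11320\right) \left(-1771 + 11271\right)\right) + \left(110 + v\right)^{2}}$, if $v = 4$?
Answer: $5 \sqrt{522298} \approx 3613.5$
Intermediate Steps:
$\sqrt{\left(19954 + \left(-9949 + 11320\right) \left(-1771 + 11271\right)\right) + \left(110 + v\right)^{2}} = \sqrt{\left(19954 + \left(-9949 + 11320\right) \left(-1771 + 11271\right)\right) + \left(110 + 4\right)^{2}} = \sqrt{\left(19954 + 1371 \cdot 9500\right) + 114^{2}} = \sqrt{\left(19954 + 13024500\right) + 12996} = \sqrt{13044454 + 12996} = \sqrt{13057450} = 5 \sqrt{522298}$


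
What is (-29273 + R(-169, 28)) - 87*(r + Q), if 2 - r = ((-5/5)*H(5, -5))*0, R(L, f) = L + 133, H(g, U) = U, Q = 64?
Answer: -35051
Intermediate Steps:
R(L, f) = 133 + L
r = 2 (r = 2 - -5/5*(-5)*0 = 2 - -5*1/5*(-5)*0 = 2 - (-1*(-5))*0 = 2 - 5*0 = 2 - 1*0 = 2 + 0 = 2)
(-29273 + R(-169, 28)) - 87*(r + Q) = (-29273 + (133 - 169)) - 87*(2 + 64) = (-29273 - 36) - 87*66 = -29309 - 5742 = -35051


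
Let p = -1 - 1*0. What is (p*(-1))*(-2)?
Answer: -2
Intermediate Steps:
p = -1 (p = -1 + 0 = -1)
(p*(-1))*(-2) = -1*(-1)*(-2) = 1*(-2) = -2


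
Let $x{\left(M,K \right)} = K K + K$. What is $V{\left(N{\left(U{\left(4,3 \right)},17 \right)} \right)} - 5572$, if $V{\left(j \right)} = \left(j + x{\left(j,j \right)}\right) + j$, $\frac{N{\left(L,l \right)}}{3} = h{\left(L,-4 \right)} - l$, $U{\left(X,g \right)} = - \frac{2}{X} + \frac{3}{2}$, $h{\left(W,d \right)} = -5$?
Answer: $-1414$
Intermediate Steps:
$U{\left(X,g \right)} = \frac{3}{2} - \frac{2}{X}$ ($U{\left(X,g \right)} = - \frac{2}{X} + 3 \cdot \frac{1}{2} = - \frac{2}{X} + \frac{3}{2} = \frac{3}{2} - \frac{2}{X}$)
$x{\left(M,K \right)} = K + K^{2}$ ($x{\left(M,K \right)} = K^{2} + K = K + K^{2}$)
$N{\left(L,l \right)} = -15 - 3 l$ ($N{\left(L,l \right)} = 3 \left(-5 - l\right) = -15 - 3 l$)
$V{\left(j \right)} = 2 j + j \left(1 + j\right)$ ($V{\left(j \right)} = \left(j + j \left(1 + j\right)\right) + j = 2 j + j \left(1 + j\right)$)
$V{\left(N{\left(U{\left(4,3 \right)},17 \right)} \right)} - 5572 = \left(-15 - 51\right) \left(3 - 66\right) - 5572 = - 66 \left(3 - 66\right) - 5572 = \left(-66\right) \left(-63\right) - 5572 = 4158 - 5572 = -1414$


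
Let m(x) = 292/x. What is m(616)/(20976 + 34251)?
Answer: 73/8504958 ≈ 8.5832e-6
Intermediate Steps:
m(616)/(20976 + 34251) = (292/616)/(20976 + 34251) = (292*(1/616))/55227 = (73/154)*(1/55227) = 73/8504958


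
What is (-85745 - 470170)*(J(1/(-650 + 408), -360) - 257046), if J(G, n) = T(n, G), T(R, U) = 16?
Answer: 142886832450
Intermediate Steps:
J(G, n) = 16
(-85745 - 470170)*(J(1/(-650 + 408), -360) - 257046) = (-85745 - 470170)*(16 - 257046) = -555915*(-257030) = 142886832450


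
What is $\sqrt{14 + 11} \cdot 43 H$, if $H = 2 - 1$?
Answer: $215$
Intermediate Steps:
$H = 1$
$\sqrt{14 + 11} \cdot 43 H = \sqrt{14 + 11} \cdot 43 \cdot 1 = \sqrt{25} \cdot 43 \cdot 1 = 5 \cdot 43 \cdot 1 = 215 \cdot 1 = 215$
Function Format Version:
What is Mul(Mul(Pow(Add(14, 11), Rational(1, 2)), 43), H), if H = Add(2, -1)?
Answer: 215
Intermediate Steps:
H = 1
Mul(Mul(Pow(Add(14, 11), Rational(1, 2)), 43), H) = Mul(Mul(Pow(Add(14, 11), Rational(1, 2)), 43), 1) = Mul(Mul(Pow(25, Rational(1, 2)), 43), 1) = Mul(Mul(5, 43), 1) = Mul(215, 1) = 215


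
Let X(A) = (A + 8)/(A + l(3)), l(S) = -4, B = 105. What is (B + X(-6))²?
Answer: 274576/25 ≈ 10983.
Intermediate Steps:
X(A) = (8 + A)/(-4 + A) (X(A) = (A + 8)/(A - 4) = (8 + A)/(-4 + A))
(B + X(-6))² = (105 + (8 - 6)/(-4 - 6))² = (105 + 2/(-10))² = (105 - ⅒*2)² = (105 - ⅕)² = (524/5)² = 274576/25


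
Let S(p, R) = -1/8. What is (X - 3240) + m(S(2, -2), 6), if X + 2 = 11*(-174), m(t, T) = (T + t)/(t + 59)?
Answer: -2428429/471 ≈ -5155.9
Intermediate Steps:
S(p, R) = -1/8 (S(p, R) = -1*1/8 = -1/8)
m(t, T) = (T + t)/(59 + t)
X = -1916 (X = -2 + 11*(-174) = -2 - 1914 = -1916)
(X - 3240) + m(S(2, -2), 6) = (-1916 - 3240) + (6 - 1/8)/(59 - 1/8) = -5156 + (47/8)/(471/8) = -5156 + (8/471)*(47/8) = -5156 + 47/471 = -2428429/471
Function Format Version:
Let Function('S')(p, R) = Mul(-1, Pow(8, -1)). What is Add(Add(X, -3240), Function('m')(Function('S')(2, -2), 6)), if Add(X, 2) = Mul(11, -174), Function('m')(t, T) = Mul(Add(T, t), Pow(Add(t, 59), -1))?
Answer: Rational(-2428429, 471) ≈ -5155.9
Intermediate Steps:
Function('S')(p, R) = Rational(-1, 8) (Function('S')(p, R) = Mul(-1, Rational(1, 8)) = Rational(-1, 8))
Function('m')(t, T) = Mul(Pow(Add(59, t), -1), Add(T, t)) (Function('m')(t, T) = Mul(Add(T, t), Pow(Add(59, t), -1)) = Mul(Pow(Add(59, t), -1), Add(T, t)))
X = -1916 (X = Add(-2, Mul(11, -174)) = Add(-2, -1914) = -1916)
Add(Add(X, -3240), Function('m')(Function('S')(2, -2), 6)) = Add(Add(-1916, -3240), Mul(Pow(Add(59, Rational(-1, 8)), -1), Add(6, Rational(-1, 8)))) = Add(-5156, Mul(Pow(Rational(471, 8), -1), Rational(47, 8))) = Add(-5156, Mul(Rational(8, 471), Rational(47, 8))) = Add(-5156, Rational(47, 471)) = Rational(-2428429, 471)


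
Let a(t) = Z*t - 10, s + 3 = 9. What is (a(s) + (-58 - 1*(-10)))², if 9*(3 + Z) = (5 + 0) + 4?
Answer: 4900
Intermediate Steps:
s = 6 (s = -3 + 9 = 6)
Z = -2 (Z = -3 + ((5 + 0) + 4)/9 = -3 + (5 + 4)/9 = -3 + (⅑)*9 = -3 + 1 = -2)
a(t) = -10 - 2*t (a(t) = -2*t - 10 = -10 - 2*t)
(a(s) + (-58 - 1*(-10)))² = ((-10 - 2*6) + (-58 - 1*(-10)))² = ((-10 - 12) + (-58 + 10))² = (-22 - 48)² = (-70)² = 4900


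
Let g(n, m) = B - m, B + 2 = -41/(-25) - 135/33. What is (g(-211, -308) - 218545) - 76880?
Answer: -81158399/275 ≈ -2.9512e+5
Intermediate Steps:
B = -1224/275 (B = -2 + (-41/(-25) - 135/33) = -2 + (-41*(-1/25) - 135*1/33) = -2 + (41/25 - 45/11) = -2 - 674/275 = -1224/275 ≈ -4.4509)
g(n, m) = -1224/275 - m
(g(-211, -308) - 218545) - 76880 = ((-1224/275 - 1*(-308)) - 218545) - 76880 = ((-1224/275 + 308) - 218545) - 76880 = (83476/275 - 218545) - 76880 = -60016399/275 - 76880 = -81158399/275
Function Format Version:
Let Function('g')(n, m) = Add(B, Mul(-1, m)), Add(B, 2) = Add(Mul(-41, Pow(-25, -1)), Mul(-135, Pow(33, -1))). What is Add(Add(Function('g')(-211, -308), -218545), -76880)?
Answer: Rational(-81158399, 275) ≈ -2.9512e+5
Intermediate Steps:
B = Rational(-1224, 275) (B = Add(-2, Add(Mul(-41, Pow(-25, -1)), Mul(-135, Pow(33, -1)))) = Add(-2, Add(Mul(-41, Rational(-1, 25)), Mul(-135, Rational(1, 33)))) = Add(-2, Add(Rational(41, 25), Rational(-45, 11))) = Add(-2, Rational(-674, 275)) = Rational(-1224, 275) ≈ -4.4509)
Function('g')(n, m) = Add(Rational(-1224, 275), Mul(-1, m))
Add(Add(Function('g')(-211, -308), -218545), -76880) = Add(Add(Add(Rational(-1224, 275), Mul(-1, -308)), -218545), -76880) = Add(Add(Add(Rational(-1224, 275), 308), -218545), -76880) = Add(Add(Rational(83476, 275), -218545), -76880) = Add(Rational(-60016399, 275), -76880) = Rational(-81158399, 275)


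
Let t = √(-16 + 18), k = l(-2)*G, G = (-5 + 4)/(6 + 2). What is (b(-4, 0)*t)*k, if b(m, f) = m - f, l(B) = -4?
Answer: -2*√2 ≈ -2.8284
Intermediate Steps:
G = -⅛ (G = -1/8 = -1*⅛ = -⅛ ≈ -0.12500)
k = ½ (k = -4*(-⅛) = ½ ≈ 0.50000)
t = √2 ≈ 1.4142
(b(-4, 0)*t)*k = ((-4 - 1*0)*√2)*(½) = ((-4 + 0)*√2)*(½) = -4*√2*(½) = -2*√2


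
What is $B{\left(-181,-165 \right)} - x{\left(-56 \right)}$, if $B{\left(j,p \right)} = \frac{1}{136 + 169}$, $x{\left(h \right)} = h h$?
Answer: $- \frac{956479}{305} \approx -3136.0$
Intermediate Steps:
$x{\left(h \right)} = h^{2}$
$B{\left(j,p \right)} = \frac{1}{305}$
$B{\left(-181,-165 \right)} - x{\left(-56 \right)} = \frac{1}{305} - \left(-56\right)^{2} = \frac{1}{305} - 3136 = - \frac{956479}{305}$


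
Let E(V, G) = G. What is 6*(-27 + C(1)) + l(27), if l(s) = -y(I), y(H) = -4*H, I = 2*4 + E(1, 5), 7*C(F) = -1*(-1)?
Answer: -764/7 ≈ -109.14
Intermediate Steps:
C(F) = ⅐ (C(F) = (-1*(-1))/7 = (⅐)*1 = ⅐)
I = 13 (I = 2*4 + 5 = 8 + 5 = 13)
l(s) = 52 (l(s) = -(-4)*13 = -1*(-52) = 52)
6*(-27 + C(1)) + l(27) = 6*(-27 + ⅐) + 52 = 6*(-188/7) + 52 = -1128/7 + 52 = -764/7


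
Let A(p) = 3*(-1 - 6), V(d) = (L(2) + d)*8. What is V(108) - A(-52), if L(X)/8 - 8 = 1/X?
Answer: 1429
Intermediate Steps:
L(X) = 64 + 8/X
V(d) = 544 + 8*d (V(d) = ((64 + 8/2) + d)*8 = ((64 + 8*(½)) + d)*8 = ((64 + 4) + d)*8 = (68 + d)*8 = 544 + 8*d)
A(p) = -21 (A(p) = 3*(-7) = -21)
V(108) - A(-52) = (544 + 8*108) - 1*(-21) = (544 + 864) + 21 = 1408 + 21 = 1429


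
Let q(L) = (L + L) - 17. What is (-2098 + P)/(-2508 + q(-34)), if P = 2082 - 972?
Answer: 988/2593 ≈ 0.38103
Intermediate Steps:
P = 1110
q(L) = -17 + 2*L (q(L) = 2*L - 17 = -17 + 2*L)
(-2098 + P)/(-2508 + q(-34)) = (-2098 + 1110)/(-2508 + (-17 + 2*(-34))) = -988/(-2508 + (-17 - 68)) = -988/(-2508 - 85) = -988/(-2593) = -988*(-1/2593) = 988/2593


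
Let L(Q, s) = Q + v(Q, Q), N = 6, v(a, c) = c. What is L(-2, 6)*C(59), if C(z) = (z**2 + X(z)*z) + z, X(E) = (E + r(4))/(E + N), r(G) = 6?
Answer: -14396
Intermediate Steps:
L(Q, s) = 2*Q (L(Q, s) = Q + Q = 2*Q)
X(E) = 1 (X(E) = (E + 6)/(E + 6) = (6 + E)/(6 + E) = 1)
C(z) = z**2 + 2*z (C(z) = (z**2 + 1*z) + z = (z**2 + z) + z = (z + z**2) + z = z**2 + 2*z)
L(-2, 6)*C(59) = (2*(-2))*(59*(2 + 59)) = -236*61 = -4*3599 = -14396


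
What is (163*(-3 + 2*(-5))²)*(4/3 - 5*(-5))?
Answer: 2176213/3 ≈ 7.2540e+5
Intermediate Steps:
(163*(-3 + 2*(-5))²)*(4/3 - 5*(-5)) = (163*(-3 - 10)²)*(4*(⅓) + 25) = (163*(-13)²)*(4/3 + 25) = (163*169)*(79/3) = 27547*(79/3) = 2176213/3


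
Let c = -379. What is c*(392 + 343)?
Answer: -278565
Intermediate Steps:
c*(392 + 343) = -379*(392 + 343) = -379*735 = -278565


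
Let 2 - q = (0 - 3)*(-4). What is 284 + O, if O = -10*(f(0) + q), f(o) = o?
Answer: 384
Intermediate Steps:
q = -10 (q = 2 - (0 - 3)*(-4) = 2 - (-3)*(-4) = 2 - 1*12 = 2 - 12 = -10)
O = 100 (O = -10*(0 - 10) = -10*(-10) = 100)
284 + O = 284 + 100 = 384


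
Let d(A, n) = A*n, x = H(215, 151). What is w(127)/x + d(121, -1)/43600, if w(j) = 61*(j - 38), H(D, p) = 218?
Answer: 1085679/43600 ≈ 24.901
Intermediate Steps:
x = 218
w(j) = -2318 + 61*j (w(j) = 61*(-38 + j) = -2318 + 61*j)
w(127)/x + d(121, -1)/43600 = (-2318 + 61*127)/218 + (121*(-1))/43600 = (-2318 + 7747)*(1/218) - 121*1/43600 = 5429*(1/218) - 121/43600 = 5429/218 - 121/43600 = 1085679/43600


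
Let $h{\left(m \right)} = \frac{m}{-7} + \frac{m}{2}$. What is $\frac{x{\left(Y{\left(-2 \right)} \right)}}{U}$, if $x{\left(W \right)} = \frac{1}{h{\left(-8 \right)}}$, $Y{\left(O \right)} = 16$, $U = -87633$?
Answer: $\frac{1}{250380} \approx 3.9939 \cdot 10^{-6}$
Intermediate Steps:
$h{\left(m \right)} = \frac{5 m}{14}$ ($h{\left(m \right)} = m \left(- \frac{1}{7}\right) + m \frac{1}{2} = - \frac{m}{7} + \frac{m}{2} = \frac{5 m}{14}$)
$x{\left(W \right)} = - \frac{7}{20}$ ($x{\left(W \right)} = \frac{1}{\frac{5}{14} \left(-8\right)} = \frac{1}{- \frac{20}{7}} = - \frac{7}{20}$)
$\frac{x{\left(Y{\left(-2 \right)} \right)}}{U} = - \frac{7}{20 \left(-87633\right)} = \left(- \frac{7}{20}\right) \left(- \frac{1}{87633}\right) = \frac{1}{250380}$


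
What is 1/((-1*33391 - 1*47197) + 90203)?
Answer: 1/9615 ≈ 0.00010400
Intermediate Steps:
1/((-1*33391 - 1*47197) + 90203) = 1/((-33391 - 47197) + 90203) = 1/(-80588 + 90203) = 1/9615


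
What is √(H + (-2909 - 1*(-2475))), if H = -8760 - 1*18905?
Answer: I*√28099 ≈ 167.63*I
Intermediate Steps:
H = -27665 (H = -8760 - 18905 = -27665)
√(H + (-2909 - 1*(-2475))) = √(-27665 + (-2909 - 1*(-2475))) = √(-27665 + (-2909 + 2475)) = √(-27665 - 434) = √(-28099) = I*√28099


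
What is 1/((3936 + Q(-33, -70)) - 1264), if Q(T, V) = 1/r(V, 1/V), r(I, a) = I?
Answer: 70/187039 ≈ 0.00037425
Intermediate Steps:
Q(T, V) = 1/V
1/((3936 + Q(-33, -70)) - 1264) = 1/((3936 + 1/(-70)) - 1264) = 1/((3936 - 1/70) - 1264) = 1/(275519/70 - 1264) = 1/(187039/70) = 70/187039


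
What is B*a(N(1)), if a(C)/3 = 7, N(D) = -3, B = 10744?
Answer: 225624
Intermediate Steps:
a(C) = 21 (a(C) = 3*7 = 21)
B*a(N(1)) = 10744*21 = 225624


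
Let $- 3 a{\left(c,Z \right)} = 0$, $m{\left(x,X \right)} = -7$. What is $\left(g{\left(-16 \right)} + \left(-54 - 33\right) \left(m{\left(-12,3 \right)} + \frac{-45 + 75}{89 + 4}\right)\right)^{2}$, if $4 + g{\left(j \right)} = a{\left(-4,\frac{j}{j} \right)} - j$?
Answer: $\frac{337861161}{961} \approx 3.5157 \cdot 10^{5}$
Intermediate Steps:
$a{\left(c,Z \right)} = 0$ ($a{\left(c,Z \right)} = \left(- \frac{1}{3}\right) 0 = 0$)
$g{\left(j \right)} = -4 - j$ ($g{\left(j \right)} = -4 + \left(0 - j\right) = -4 - j$)
$\left(g{\left(-16 \right)} + \left(-54 - 33\right) \left(m{\left(-12,3 \right)} + \frac{-45 + 75}{89 + 4}\right)\right)^{2} = \left(\left(-4 - -16\right) + \left(-54 - 33\right) \left(-7 + \frac{-45 + 75}{89 + 4}\right)\right)^{2} = \left(\left(-4 + 16\right) - 87 \left(-7 + \frac{30}{93}\right)\right)^{2} = \left(12 - 87 \left(-7 + 30 \cdot \frac{1}{93}\right)\right)^{2} = \left(12 - 87 \left(-7 + \frac{10}{31}\right)\right)^{2} = \left(12 - - \frac{18009}{31}\right)^{2} = \left(12 + \frac{18009}{31}\right)^{2} = \left(\frac{18381}{31}\right)^{2} = \frac{337861161}{961}$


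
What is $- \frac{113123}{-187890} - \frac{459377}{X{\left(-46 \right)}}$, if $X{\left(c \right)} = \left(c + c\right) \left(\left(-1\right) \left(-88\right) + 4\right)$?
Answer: $\frac{43634908801}{795150480} \approx 54.876$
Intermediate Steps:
$X{\left(c \right)} = 184 c$ ($X{\left(c \right)} = 2 c \left(88 + 4\right) = 2 c 92 = 184 c$)
$- \frac{113123}{-187890} - \frac{459377}{X{\left(-46 \right)}} = - \frac{113123}{-187890} - \frac{459377}{184 \left(-46\right)} = \left(-113123\right) \left(- \frac{1}{187890}\right) - \frac{459377}{-8464} = \frac{113123}{187890} - - \frac{459377}{8464} = \frac{113123}{187890} + \frac{459377}{8464} = \frac{43634908801}{795150480}$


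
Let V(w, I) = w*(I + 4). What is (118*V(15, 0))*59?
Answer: 417720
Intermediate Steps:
V(w, I) = w*(4 + I)
(118*V(15, 0))*59 = (118*(15*(4 + 0)))*59 = (118*(15*4))*59 = (118*60)*59 = 7080*59 = 417720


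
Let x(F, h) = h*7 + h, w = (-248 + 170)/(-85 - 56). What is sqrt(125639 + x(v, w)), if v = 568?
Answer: sqrt(277546327)/47 ≈ 354.46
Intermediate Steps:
w = 26/47 (w = -78/(-141) = -78*(-1/141) = 26/47 ≈ 0.55319)
x(F, h) = 8*h (x(F, h) = 7*h + h = 8*h)
sqrt(125639 + x(v, w)) = sqrt(125639 + 8*(26/47)) = sqrt(125639 + 208/47) = sqrt(5905241/47) = sqrt(277546327)/47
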